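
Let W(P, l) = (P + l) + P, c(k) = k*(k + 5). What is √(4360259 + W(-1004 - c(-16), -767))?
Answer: 2*√1089283 ≈ 2087.4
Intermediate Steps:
c(k) = k*(5 + k)
W(P, l) = l + 2*P
√(4360259 + W(-1004 - c(-16), -767)) = √(4360259 + (-767 + 2*(-1004 - (-16)*(5 - 16)))) = √(4360259 + (-767 + 2*(-1004 - (-16)*(-11)))) = √(4360259 + (-767 + 2*(-1004 - 1*176))) = √(4360259 + (-767 + 2*(-1004 - 176))) = √(4360259 + (-767 + 2*(-1180))) = √(4360259 + (-767 - 2360)) = √(4360259 - 3127) = √4357132 = 2*√1089283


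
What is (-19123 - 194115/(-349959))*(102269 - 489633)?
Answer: 864089239001496/116653 ≈ 7.4073e+9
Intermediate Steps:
(-19123 - 194115/(-349959))*(102269 - 489633) = (-19123 - 194115*(-1/349959))*(-387364) = (-19123 + 64705/116653)*(-387364) = -2230690614/116653*(-387364) = 864089239001496/116653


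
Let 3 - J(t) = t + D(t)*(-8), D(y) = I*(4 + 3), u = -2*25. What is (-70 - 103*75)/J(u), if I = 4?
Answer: -7795/277 ≈ -28.141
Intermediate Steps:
u = -50
D(y) = 28 (D(y) = 4*(4 + 3) = 4*7 = 28)
J(t) = 227 - t (J(t) = 3 - (t + 28*(-8)) = 3 - (t - 224) = 3 - (-224 + t) = 3 + (224 - t) = 227 - t)
(-70 - 103*75)/J(u) = (-70 - 103*75)/(227 - 1*(-50)) = (-70 - 7725)/(227 + 50) = -7795/277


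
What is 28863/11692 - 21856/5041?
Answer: -110041969/58939372 ≈ -1.8670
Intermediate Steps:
28863/11692 - 21856/5041 = -110041969/58939372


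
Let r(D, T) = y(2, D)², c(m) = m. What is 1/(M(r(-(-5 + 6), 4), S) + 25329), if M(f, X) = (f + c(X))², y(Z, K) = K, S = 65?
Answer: 1/29685 ≈ 3.3687e-5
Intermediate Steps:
r(D, T) = D²
M(f, X) = (X + f)² (M(f, X) = (f + X)² = (X + f)²)
1/(M(r(-(-5 + 6), 4), S) + 25329) = 1/((65 + (-(-5 + 6))²)² + 25329) = 1/((65 + (-1*1)²)² + 25329) = 1/((65 + (-1)²)² + 25329) = 1/((65 + 1)² + 25329) = 1/(66² + 25329) = 1/(4356 + 25329) = 1/29685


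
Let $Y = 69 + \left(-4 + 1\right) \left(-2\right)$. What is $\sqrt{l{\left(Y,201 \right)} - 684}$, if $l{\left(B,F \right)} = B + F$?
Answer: $2 i \sqrt{102} \approx 20.199 i$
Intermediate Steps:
$Y = 75$ ($Y = 69 - -6 = 69 + 6 = 75$)
$\sqrt{l{\left(Y,201 \right)} - 684} = \sqrt{\left(75 + 201\right) - 684} = \sqrt{276 - 684} = \sqrt{-408} = 2 i \sqrt{102}$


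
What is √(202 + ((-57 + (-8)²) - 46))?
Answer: √163 ≈ 12.767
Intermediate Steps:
√(202 + ((-57 + (-8)²) - 46)) = √(202 + ((-57 + 64) - 46)) = √(202 + (7 - 46)) = √(202 - 39) = √163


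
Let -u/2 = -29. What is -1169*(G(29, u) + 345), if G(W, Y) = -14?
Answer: -386939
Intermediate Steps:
u = 58 (u = -2*(-29) = 58)
-1169*(G(29, u) + 345) = -1169*(-14 + 345) = -1169*331 = -386939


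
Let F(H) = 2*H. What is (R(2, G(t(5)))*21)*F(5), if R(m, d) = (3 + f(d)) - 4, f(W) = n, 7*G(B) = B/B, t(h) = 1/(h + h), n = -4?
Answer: -1050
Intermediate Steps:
t(h) = 1/(2*h)
G(B) = ⅐ (G(B) = (B/B)/7 = (⅐)*1 = ⅐)
f(W) = -4
R(m, d) = -5 (R(m, d) = (3 - 4) - 4 = -1 - 4 = -5)
(R(2, G(t(5)))*21)*F(5) = (-5*21)*(2*5) = -105*10 = -1050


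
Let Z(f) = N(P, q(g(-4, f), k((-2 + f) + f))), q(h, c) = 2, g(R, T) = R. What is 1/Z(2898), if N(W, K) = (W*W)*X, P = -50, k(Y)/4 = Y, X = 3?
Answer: 1/7500 ≈ 0.00013333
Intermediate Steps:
k(Y) = 4*Y
N(W, K) = 3*W² (N(W, K) = (W*W)*3 = W²*3 = 3*W²)
Z(f) = 7500 (Z(f) = 3*(-50)² = 3*2500 = 7500)
1/Z(2898) = 1/7500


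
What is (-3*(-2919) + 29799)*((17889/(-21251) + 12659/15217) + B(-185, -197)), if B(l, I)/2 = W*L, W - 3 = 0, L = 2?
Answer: 149493838107600/323376467 ≈ 4.6229e+5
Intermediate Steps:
W = 3 (W = 3 + 0 = 3)
B(l, I) = 12 (B(l, I) = 2*(3*2) = 2*6 = 12)
(-3*(-2919) + 29799)*((17889/(-21251) + 12659/15217) + B(-185, -197)) = (-3*(-2919) + 29799)*((17889/(-21251) + 12659/15217) + 12) = (8757 + 29799)*((17889*(-1/21251) + 12659*(1/15217)) + 12) = 38556*((-17889/21251 + 12659/15217) + 12) = 38556*(-3200504/323376467 + 12) = 38556*(3877317100/323376467) = 149493838107600/323376467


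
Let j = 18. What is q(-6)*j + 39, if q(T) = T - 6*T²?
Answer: -3957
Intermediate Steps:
q(T) = T - 6*T²
q(-6)*j + 39 = -6*(1 - 6*(-6))*18 + 39 = -6*(1 + 36)*18 + 39 = -6*37*18 + 39 = -222*18 + 39 = -3996 + 39 = -3957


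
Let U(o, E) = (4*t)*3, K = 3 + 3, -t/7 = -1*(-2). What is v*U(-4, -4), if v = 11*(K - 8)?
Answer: 3696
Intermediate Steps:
t = -14 (t = -(-7)*(-2) = -7*2 = -14)
K = 6
v = -22 (v = 11*(6 - 8) = 11*(-2) = -22)
U(o, E) = -168 (U(o, E) = (4*(-14))*3 = -56*3 = -168)
v*U(-4, -4) = -22*(-168) = 3696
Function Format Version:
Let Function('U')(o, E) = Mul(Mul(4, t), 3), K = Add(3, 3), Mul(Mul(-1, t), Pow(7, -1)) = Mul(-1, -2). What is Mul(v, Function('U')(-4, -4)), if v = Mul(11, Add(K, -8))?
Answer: 3696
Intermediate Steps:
t = -14 (t = Mul(-7, Mul(-1, -2)) = Mul(-7, 2) = -14)
K = 6
v = -22 (v = Mul(11, Add(6, -8)) = Mul(11, -2) = -22)
Function('U')(o, E) = -168 (Function('U')(o, E) = Mul(Mul(4, -14), 3) = Mul(-56, 3) = -168)
Mul(v, Function('U')(-4, -4)) = Mul(-22, -168) = 3696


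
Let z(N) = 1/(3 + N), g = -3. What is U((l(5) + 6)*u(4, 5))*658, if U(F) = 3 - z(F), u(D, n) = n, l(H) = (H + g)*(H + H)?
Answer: 37412/19 ≈ 1969.1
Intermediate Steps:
l(H) = 2*H*(-3 + H) (l(H) = (H - 3)*(H + H) = (-3 + H)*(2*H) = 2*H*(-3 + H))
U(F) = 3 - 1/(3 + F)
U((l(5) + 6)*u(4, 5))*658 = ((8 + 3*((2*5*(-3 + 5) + 6)*5))/(3 + (2*5*(-3 + 5) + 6)*5))*658 = ((8 + 3*((2*5*2 + 6)*5))/(3 + (2*5*2 + 6)*5))*658 = ((8 + 3*((20 + 6)*5))/(3 + (20 + 6)*5))*658 = ((8 + 3*(26*5))/(3 + 26*5))*658 = ((8 + 3*130)/(3 + 130))*658 = ((8 + 390)/133)*658 = ((1/133)*398)*658 = (398/133)*658 = 37412/19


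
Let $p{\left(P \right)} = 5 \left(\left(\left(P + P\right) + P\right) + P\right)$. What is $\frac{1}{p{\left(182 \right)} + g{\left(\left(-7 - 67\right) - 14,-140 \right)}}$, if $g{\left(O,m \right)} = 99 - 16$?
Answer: $\frac{1}{3723} \approx 0.0002686$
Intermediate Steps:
$g{\left(O,m \right)} = 83$ ($g{\left(O,m \right)} = 99 - 16 = 83$)
$p{\left(P \right)} = 20 P$ ($p{\left(P \right)} = 5 \left(\left(2 P + P\right) + P\right) = 5 \left(3 P + P\right) = 5 \cdot 4 P = 20 P$)
$\frac{1}{p{\left(182 \right)} + g{\left(\left(-7 - 67\right) - 14,-140 \right)}} = \frac{1}{20 \cdot 182 + 83} = \frac{1}{3640 + 83} = \frac{1}{3723}$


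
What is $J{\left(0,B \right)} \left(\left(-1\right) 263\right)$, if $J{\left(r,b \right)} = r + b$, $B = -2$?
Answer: $526$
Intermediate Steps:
$J{\left(r,b \right)} = b + r$
$J{\left(0,B \right)} \left(\left(-1\right) 263\right) = \left(-2 + 0\right) \left(\left(-1\right) 263\right) = \left(-2\right) \left(-263\right) = 526$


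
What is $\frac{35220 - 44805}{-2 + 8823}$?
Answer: $- \frac{9585}{8821} \approx -1.0866$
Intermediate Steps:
$\frac{35220 - 44805}{-2 + 8823} = - \frac{9585}{8821}$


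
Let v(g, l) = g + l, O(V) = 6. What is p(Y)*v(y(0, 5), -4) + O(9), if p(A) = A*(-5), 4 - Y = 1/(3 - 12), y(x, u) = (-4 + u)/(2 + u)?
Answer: 597/7 ≈ 85.286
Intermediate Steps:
y(x, u) = (-4 + u)/(2 + u)
Y = 37/9 (Y = 4 - 1/(3 - 12) = 4 - 1/(-9) = 4 - 1*(-⅑) = 4 + ⅑ = 37/9 ≈ 4.1111)
p(A) = -5*A
p(Y)*v(y(0, 5), -4) + O(9) = (-5*37/9)*((-4 + 5)/(2 + 5) - 4) + 6 = -185*(1/7 - 4)/9 + 6 = -185*((⅐)*1 - 4)/9 + 6 = -185*(⅐ - 4)/9 + 6 = -185/9*(-27/7) + 6 = 555/7 + 6 = 597/7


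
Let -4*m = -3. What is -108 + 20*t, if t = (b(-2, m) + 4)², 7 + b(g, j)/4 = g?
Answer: 20372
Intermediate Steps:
m = ¾ (m = -¼*(-3) = ¾ ≈ 0.75000)
b(g, j) = -28 + 4*g
t = 1024 (t = ((-28 + 4*(-2)) + 4)² = ((-28 - 8) + 4)² = (-36 + 4)² = (-32)² = 1024)
-108 + 20*t = -108 + 20*1024 = -108 + 20480 = 20372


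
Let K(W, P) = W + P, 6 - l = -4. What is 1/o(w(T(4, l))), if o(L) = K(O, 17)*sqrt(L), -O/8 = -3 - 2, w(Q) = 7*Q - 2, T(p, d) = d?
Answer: sqrt(17)/1938 ≈ 0.0021275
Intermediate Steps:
l = 10 (l = 6 - 1*(-4) = 6 + 4 = 10)
w(Q) = -2 + 7*Q
O = 40 (O = -8*(-3 - 2) = -8*(-5) = 40)
K(W, P) = P + W
o(L) = 57*sqrt(L) (o(L) = (17 + 40)*sqrt(L) = 57*sqrt(L))
1/o(w(T(4, l))) = 1/(57*sqrt(-2 + 7*10)) = 1/(57*sqrt(-2 + 70)) = 1/(57*sqrt(68)) = 1/(57*(2*sqrt(17))) = 1/(114*sqrt(17)) = sqrt(17)/1938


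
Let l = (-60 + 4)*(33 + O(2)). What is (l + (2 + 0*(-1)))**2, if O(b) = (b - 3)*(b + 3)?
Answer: 2452356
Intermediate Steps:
O(b) = (-3 + b)*(3 + b)
l = -1568 (l = (-60 + 4)*(33 + (-9 + 2**2)) = -56*(33 + (-9 + 4)) = -56*(33 - 5) = -56*28 = -1568)
(l + (2 + 0*(-1)))**2 = (-1568 + (2 + 0*(-1)))**2 = (-1568 + (2 + 0))**2 = (-1568 + 2)**2 = (-1566)**2 = 2452356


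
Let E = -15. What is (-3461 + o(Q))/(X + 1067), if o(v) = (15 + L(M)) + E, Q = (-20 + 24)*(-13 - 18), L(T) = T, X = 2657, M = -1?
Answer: -1731/1862 ≈ -0.92965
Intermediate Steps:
Q = -124 (Q = 4*(-31) = -124)
o(v) = -1 (o(v) = (15 - 1) - 15 = 14 - 15 = -1)
(-3461 + o(Q))/(X + 1067) = (-3461 - 1)/(2657 + 1067) = -3462/3724 = -3462*1/3724 = -1731/1862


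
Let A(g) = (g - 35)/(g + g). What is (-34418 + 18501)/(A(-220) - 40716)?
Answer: 1400696/3582957 ≈ 0.39093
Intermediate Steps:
A(g) = (-35 + g)/(2*g) (A(g) = (-35 + g)/((2*g)) = (-35 + g)*(1/(2*g)) = (-35 + g)/(2*g))
(-34418 + 18501)/(A(-220) - 40716) = (-34418 + 18501)/((½)*(-35 - 220)/(-220) - 40716) = -15917/((½)*(-1/220)*(-255) - 40716) = -15917/(51/88 - 40716) = -15917/(-3582957/88) = -15917*(-88/3582957) = 1400696/3582957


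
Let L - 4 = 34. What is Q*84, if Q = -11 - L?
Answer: -4116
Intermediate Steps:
L = 38 (L = 4 + 34 = 38)
Q = -49 (Q = -11 - 1*38 = -11 - 38 = -49)
Q*84 = -49*84 = -4116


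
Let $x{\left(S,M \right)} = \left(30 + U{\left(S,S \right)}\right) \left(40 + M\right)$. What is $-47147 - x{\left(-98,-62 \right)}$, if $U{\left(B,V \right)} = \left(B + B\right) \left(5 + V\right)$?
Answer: $354529$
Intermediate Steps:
$U{\left(B,V \right)} = 2 B \left(5 + V\right)$
$x{\left(S,M \right)} = \left(30 + 2 S \left(5 + S\right)\right) \left(40 + M\right)$
$-47147 - x{\left(-98,-62 \right)} = -47147 - \left(1200 + 30 \left(-62\right) + 80 \left(-98\right) \left(5 - 98\right) + 2 \left(-62\right) \left(-98\right) \left(5 - 98\right)\right) = -47147 - \left(1200 - 1860 + 80 \left(-98\right) \left(-93\right) + 2 \left(-62\right) \left(-98\right) \left(-93\right)\right) = -47147 - \left(1200 - 1860 + 729120 - 1130136\right) = -47147 - -401676 = -47147 + 401676 = 354529$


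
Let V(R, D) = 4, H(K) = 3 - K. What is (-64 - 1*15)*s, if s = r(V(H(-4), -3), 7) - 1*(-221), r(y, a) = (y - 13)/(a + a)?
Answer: -243715/14 ≈ -17408.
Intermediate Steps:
r(y, a) = (-13 + y)/(2*a) (r(y, a) = (-13 + y)/((2*a)) = (-13 + y)*(1/(2*a)) = (-13 + y)/(2*a))
s = 3085/14 (s = (½)*(-13 + 4)/7 - 1*(-221) = (½)*(⅐)*(-9) + 221 = -9/14 + 221 = 3085/14 ≈ 220.36)
(-64 - 1*15)*s = (-64 - 1*15)*(3085/14) = (-64 - 15)*(3085/14) = -79*3085/14 = -243715/14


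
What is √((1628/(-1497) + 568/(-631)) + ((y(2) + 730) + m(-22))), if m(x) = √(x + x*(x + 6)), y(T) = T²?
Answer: √(653161710088218 + 892282384449*√330)/944607 ≈ 27.389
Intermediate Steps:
m(x) = √(x + x*(6 + x))
√((1628/(-1497) + 568/(-631)) + ((y(2) + 730) + m(-22))) = √((1628/(-1497) + 568/(-631)) + ((2² + 730) + √(-22*(7 - 22)))) = √((1628*(-1/1497) + 568*(-1/631)) + ((4 + 730) + √(-22*(-15)))) = √((-1628/1497 - 568/631) + (734 + √330)) = √(-1877564/944607 + (734 + √330)) = √(691463974/944607 + √330)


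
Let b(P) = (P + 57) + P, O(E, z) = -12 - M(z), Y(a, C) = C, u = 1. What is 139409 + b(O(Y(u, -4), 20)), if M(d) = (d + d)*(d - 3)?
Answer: 138082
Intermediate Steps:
M(d) = 2*d*(-3 + d) (M(d) = (2*d)*(-3 + d) = 2*d*(-3 + d))
O(E, z) = -12 - 2*z*(-3 + z)
b(P) = 57 + 2*P (b(P) = (57 + P) + P = 57 + 2*P)
139409 + b(O(Y(u, -4), 20)) = 139409 + (57 + 2*(-12 - 2*20*(-3 + 20))) = 139409 + (57 + 2*(-12 - 2*20*17)) = 139409 + (57 + 2*(-12 - 680)) = 139409 + (57 + 2*(-692)) = 139409 + (57 - 1384) = 139409 - 1327 = 138082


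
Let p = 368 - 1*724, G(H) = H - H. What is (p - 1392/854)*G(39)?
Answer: 0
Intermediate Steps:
G(H) = 0
p = -356 (p = 368 - 724 = -356)
(p - 1392/854)*G(39) = (-356 - 1392/854)*0 = (-356 - 1392*1/854)*0 = (-356 - 696/427)*0 = -152708/427*0 = 0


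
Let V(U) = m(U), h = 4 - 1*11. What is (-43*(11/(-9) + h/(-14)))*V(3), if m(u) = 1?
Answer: 559/18 ≈ 31.056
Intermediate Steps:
h = -7 (h = 4 - 11 = -7)
V(U) = 1
(-43*(11/(-9) + h/(-14)))*V(3) = -43*(11/(-9) - 7/(-14))*1 = -43*(11*(-⅑) - 7*(-1/14))*1 = -43*(-11/9 + ½)*1 = -43*(-13/18)*1 = (559/18)*1 = 559/18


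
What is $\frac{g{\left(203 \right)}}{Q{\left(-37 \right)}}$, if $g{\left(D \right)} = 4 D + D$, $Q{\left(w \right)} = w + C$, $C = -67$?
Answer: $- \frac{1015}{104} \approx -9.7596$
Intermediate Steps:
$Q{\left(w \right)} = -67 + w$ ($Q{\left(w \right)} = w - 67 = -67 + w$)
$g{\left(D \right)} = 5 D$
$\frac{g{\left(203 \right)}}{Q{\left(-37 \right)}} = \frac{5 \cdot 203}{-67 - 37} = \frac{1015}{-104} = 1015 \left(- \frac{1}{104}\right) = - \frac{1015}{104}$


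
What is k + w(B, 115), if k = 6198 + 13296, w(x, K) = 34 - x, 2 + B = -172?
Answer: 19702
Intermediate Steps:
B = -174 (B = -2 - 172 = -174)
k = 19494
k + w(B, 115) = 19494 + (34 - 1*(-174)) = 19494 + (34 + 174) = 19494 + 208 = 19702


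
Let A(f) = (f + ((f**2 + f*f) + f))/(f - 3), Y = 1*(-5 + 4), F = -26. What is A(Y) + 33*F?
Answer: -858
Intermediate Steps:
Y = -1 (Y = 1*(-1) = -1)
A(f) = (2*f + 2*f**2)/(-3 + f) (A(f) = (f + ((f**2 + f**2) + f))/(-3 + f) = (f + (2*f**2 + f))/(-3 + f) = (f + (f + 2*f**2))/(-3 + f) = (2*f + 2*f**2)/(-3 + f))
A(Y) + 33*F = 2*(-1)*(1 - 1)/(-3 - 1) + 33*(-26) = 2*(-1)*0/(-4) - 858 = 2*(-1)*(-1/4)*0 - 858 = 0 - 858 = -858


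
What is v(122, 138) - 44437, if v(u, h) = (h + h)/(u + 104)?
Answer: -5021243/113 ≈ -44436.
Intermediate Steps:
v(u, h) = 2*h/(104 + u) (v(u, h) = (2*h)/(104 + u) = 2*h/(104 + u))
v(122, 138) - 44437 = 2*138/(104 + 122) - 44437 = 2*138/226 - 44437 = 2*138*(1/226) - 44437 = 138/113 - 44437 = -5021243/113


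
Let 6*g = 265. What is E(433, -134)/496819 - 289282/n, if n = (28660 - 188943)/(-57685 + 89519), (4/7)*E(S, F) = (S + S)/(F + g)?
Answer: 352290996915933227/6131636262829 ≈ 57455.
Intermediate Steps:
g = 265/6 (g = (1/6)*265 = 265/6 ≈ 44.167)
E(S, F) = 7*S/(2*(265/6 + F)) (E(S, F) = 7*((S + S)/(F + 265/6))/4 = 7*((2*S)/(265/6 + F))/4 = 7*(2*S/(265/6 + F))/4 = 7*S/(2*(265/6 + F)))
n = -160283/31834 ≈ -5.0350
E(433, -134)/496819 - 289282/n = (21*433/(265 + 6*(-134)))/496819 - 289282/(-160283/31834) = (21*433/(265 - 804))*(1/496819) - 289282*(-31834/160283) = (21*433/(-539))*(1/496819) + 9209003188/160283 = (21*433*(-1/539))*(1/496819) + 9209003188/160283 = -1299/77*1/496819 + 9209003188/160283 = -1299/38255063 + 9209003188/160283 = 352290996915933227/6131636262829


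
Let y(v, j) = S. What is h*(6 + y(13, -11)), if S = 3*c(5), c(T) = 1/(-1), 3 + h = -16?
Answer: -57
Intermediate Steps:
h = -19 (h = -3 - 16 = -19)
c(T) = -1 (c(T) = 1*(-1) = -1)
S = -3 (S = 3*(-1) = -3)
y(v, j) = -3
h*(6 + y(13, -11)) = -19*(6 - 3) = -19*3 = -57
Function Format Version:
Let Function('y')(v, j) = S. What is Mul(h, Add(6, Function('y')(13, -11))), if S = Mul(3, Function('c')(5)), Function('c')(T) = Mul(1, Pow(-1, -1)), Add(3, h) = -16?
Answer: -57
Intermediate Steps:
h = -19 (h = Add(-3, -16) = -19)
Function('c')(T) = -1 (Function('c')(T) = Mul(1, -1) = -1)
S = -3 (S = Mul(3, -1) = -3)
Function('y')(v, j) = -3
Mul(h, Add(6, Function('y')(13, -11))) = Mul(-19, Add(6, -3)) = Mul(-19, 3) = -57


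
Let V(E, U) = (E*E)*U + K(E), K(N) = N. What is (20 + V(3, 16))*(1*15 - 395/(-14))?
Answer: 101035/14 ≈ 7216.8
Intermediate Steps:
V(E, U) = E + U*E² (V(E, U) = (E*E)*U + E = E²*U + E = U*E² + E = E + U*E²)
(20 + V(3, 16))*(1*15 - 395/(-14)) = (20 + 3*(1 + 3*16))*(1*15 - 395/(-14)) = (20 + 3*(1 + 48))*(15 - 395*(-1/14)) = (20 + 3*49)*(15 + 395/14) = (20 + 147)*(605/14) = 167*(605/14) = 101035/14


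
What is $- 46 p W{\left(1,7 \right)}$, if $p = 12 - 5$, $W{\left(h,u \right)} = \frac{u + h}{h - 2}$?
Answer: $2576$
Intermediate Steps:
$W{\left(h,u \right)} = \frac{h + u}{-2 + h}$
$p = 7$
$- 46 p W{\left(1,7 \right)} = \left(-46\right) 7 \frac{1 + 7}{-2 + 1} = - 322 \frac{1}{-1} \cdot 8 = - 322 \left(\left(-1\right) 8\right) = \left(-322\right) \left(-8\right) = 2576$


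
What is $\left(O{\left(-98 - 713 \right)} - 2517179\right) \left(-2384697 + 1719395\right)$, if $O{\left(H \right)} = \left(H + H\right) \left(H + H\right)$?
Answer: $-75648163910$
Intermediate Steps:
$O{\left(H \right)} = 4 H^{2}$ ($O{\left(H \right)} = 2 H 2 H = 4 H^{2}$)
$\left(O{\left(-98 - 713 \right)} - 2517179\right) \left(-2384697 + 1719395\right) = \left(4 \left(-98 - 713\right)^{2} - 2517179\right) \left(-2384697 + 1719395\right) = \left(4 \left(-811\right)^{2} - 2517179\right) \left(-665302\right) = \left(4 \cdot 657721 - 2517179\right) \left(-665302\right) = \left(2630884 - 2517179\right) \left(-665302\right) = 113705 \left(-665302\right) = -75648163910$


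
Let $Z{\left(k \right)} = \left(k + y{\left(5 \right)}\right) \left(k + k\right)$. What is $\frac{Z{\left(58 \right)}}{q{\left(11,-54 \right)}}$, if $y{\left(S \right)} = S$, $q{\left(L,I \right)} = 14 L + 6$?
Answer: $\frac{1827}{40} \approx 45.675$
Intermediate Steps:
$q{\left(L,I \right)} = 6 + 14 L$
$Z{\left(k \right)} = 2 k \left(5 + k\right)$ ($Z{\left(k \right)} = \left(k + 5\right) \left(k + k\right) = \left(5 + k\right) 2 k = 2 k \left(5 + k\right)$)
$\frac{Z{\left(58 \right)}}{q{\left(11,-54 \right)}} = \frac{2 \cdot 58 \left(5 + 58\right)}{6 + 14 \cdot 11} = \frac{2 \cdot 58 \cdot 63}{6 + 154} = \frac{7308}{160} = 7308 \cdot \frac{1}{160} = \frac{1827}{40}$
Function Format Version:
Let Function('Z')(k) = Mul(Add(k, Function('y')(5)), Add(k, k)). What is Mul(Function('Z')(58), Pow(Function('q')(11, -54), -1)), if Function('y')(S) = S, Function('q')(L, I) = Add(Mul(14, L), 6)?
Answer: Rational(1827, 40) ≈ 45.675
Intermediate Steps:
Function('q')(L, I) = Add(6, Mul(14, L))
Function('Z')(k) = Mul(2, k, Add(5, k)) (Function('Z')(k) = Mul(Add(k, 5), Add(k, k)) = Mul(Add(5, k), Mul(2, k)) = Mul(2, k, Add(5, k)))
Mul(Function('Z')(58), Pow(Function('q')(11, -54), -1)) = Mul(Mul(2, 58, Add(5, 58)), Pow(Add(6, Mul(14, 11)), -1)) = Mul(Mul(2, 58, 63), Pow(Add(6, 154), -1)) = Mul(7308, Pow(160, -1)) = Mul(7308, Rational(1, 160)) = Rational(1827, 40)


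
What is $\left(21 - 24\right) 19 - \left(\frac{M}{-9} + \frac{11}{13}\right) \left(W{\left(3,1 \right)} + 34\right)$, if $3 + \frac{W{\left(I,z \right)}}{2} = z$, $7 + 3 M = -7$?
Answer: $- \frac{11459}{117} \approx -97.94$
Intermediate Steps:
$M = - \frac{14}{3}$ ($M = - \frac{7}{3} + \frac{1}{3} \left(-7\right) = - \frac{7}{3} - \frac{7}{3} = - \frac{14}{3} \approx -4.6667$)
$W{\left(I,z \right)} = -6 + 2 z$
$\left(21 - 24\right) 19 - \left(\frac{M}{-9} + \frac{11}{13}\right) \left(W{\left(3,1 \right)} + 34\right) = \left(21 - 24\right) 19 - \left(- \frac{14}{3 \left(-9\right)} + \frac{11}{13}\right) \left(\left(-6 + 2 \cdot 1\right) + 34\right) = \left(-3\right) 19 - \left(\left(- \frac{14}{3}\right) \left(- \frac{1}{9}\right) + 11 \cdot \frac{1}{13}\right) \left(\left(-6 + 2\right) + 34\right) = -57 - \left(\frac{14}{27} + \frac{11}{13}\right) \left(-4 + 34\right) = -57 - \frac{479}{351} \cdot 30 = -57 - \frac{4790}{117} = - \frac{11459}{117}$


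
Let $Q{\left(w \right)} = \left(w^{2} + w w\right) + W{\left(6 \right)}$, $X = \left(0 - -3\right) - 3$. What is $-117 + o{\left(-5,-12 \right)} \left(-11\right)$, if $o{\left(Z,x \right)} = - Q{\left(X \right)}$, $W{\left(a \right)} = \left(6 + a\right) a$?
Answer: $675$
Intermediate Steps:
$W{\left(a \right)} = a \left(6 + a\right)$
$X = 0$ ($X = \left(0 + 3\right) - 3 = 3 - 3 = 0$)
$Q{\left(w \right)} = 72 + 2 w^{2}$ ($Q{\left(w \right)} = \left(w^{2} + w w\right) + 6 \left(6 + 6\right) = \left(w^{2} + w^{2}\right) + 6 \cdot 12 = 2 w^{2} + 72 = 72 + 2 w^{2}$)
$o{\left(Z,x \right)} = -72$ ($o{\left(Z,x \right)} = - (72 + 2 \cdot 0^{2}) = - (72 + 2 \cdot 0) = - (72 + 0) = \left(-1\right) 72 = -72$)
$-117 + o{\left(-5,-12 \right)} \left(-11\right) = -117 - -792 = -117 + 792 = 675$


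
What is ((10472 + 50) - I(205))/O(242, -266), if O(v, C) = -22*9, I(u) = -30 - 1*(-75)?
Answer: -10477/198 ≈ -52.914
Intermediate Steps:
I(u) = 45 (I(u) = -30 + 75 = 45)
O(v, C) = -198
((10472 + 50) - I(205))/O(242, -266) = ((10472 + 50) - 1*45)/(-198) = (10522 - 45)*(-1/198) = 10477*(-1/198) = -10477/198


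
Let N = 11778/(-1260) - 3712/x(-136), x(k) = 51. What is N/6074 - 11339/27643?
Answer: -1727769719/4077658420 ≈ -0.42372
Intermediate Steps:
N = -97737/1190 (N = 11778/(-1260) - 3712/51 = 11778*(-1/1260) - 3712*1/51 = -1963/210 - 3712/51 = -97737/1190 ≈ -82.132)
N/6074 - 11339/27643 = -97737/1190/6074 - 11339/27643 = -97737/1190*1/6074 - 11339*1/27643 = -97737/7228060 - 11339/27643 = -1727769719/4077658420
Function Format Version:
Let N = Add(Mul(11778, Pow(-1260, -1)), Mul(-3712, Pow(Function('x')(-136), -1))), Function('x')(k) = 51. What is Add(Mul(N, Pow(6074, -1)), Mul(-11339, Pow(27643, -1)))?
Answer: Rational(-1727769719, 4077658420) ≈ -0.42372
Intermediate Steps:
N = Rational(-97737, 1190) (N = Add(Mul(11778, Pow(-1260, -1)), Mul(-3712, Pow(51, -1))) = Add(Mul(11778, Rational(-1, 1260)), Mul(-3712, Rational(1, 51))) = Add(Rational(-1963, 210), Rational(-3712, 51)) = Rational(-97737, 1190) ≈ -82.132)
Add(Mul(N, Pow(6074, -1)), Mul(-11339, Pow(27643, -1))) = Add(Mul(Rational(-97737, 1190), Pow(6074, -1)), Mul(-11339, Pow(27643, -1))) = Add(Mul(Rational(-97737, 1190), Rational(1, 6074)), Mul(-11339, Rational(1, 27643))) = Add(Rational(-97737, 7228060), Rational(-11339, 27643)) = Rational(-1727769719, 4077658420)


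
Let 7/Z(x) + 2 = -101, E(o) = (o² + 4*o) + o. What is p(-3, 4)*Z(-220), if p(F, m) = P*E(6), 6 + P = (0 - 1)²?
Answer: 2310/103 ≈ 22.427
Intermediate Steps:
E(o) = o² + 5*o
Z(x) = -7/103 (Z(x) = 7/(-2 - 101) = 7/(-103) = 7*(-1/103) = -7/103)
P = -5 (P = -6 + (0 - 1)² = -6 + (-1)² = -6 + 1 = -5)
p(F, m) = -330 (p(F, m) = -30*(5 + 6) = -30*11 = -5*66 = -330)
p(-3, 4)*Z(-220) = -330*(-7/103) = 2310/103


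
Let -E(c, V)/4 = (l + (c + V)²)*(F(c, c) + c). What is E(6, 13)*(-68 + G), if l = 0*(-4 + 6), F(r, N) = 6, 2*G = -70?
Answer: 1784784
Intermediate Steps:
G = -35 (G = (½)*(-70) = -35)
l = 0 (l = 0*2 = 0)
E(c, V) = -4*(V + c)²*(6 + c) (E(c, V) = -4*(0 + (c + V)²)*(6 + c) = -4*(0 + (V + c)²)*(6 + c) = -4*(V + c)²*(6 + c))
E(6, 13)*(-68 + G) = (4*(13 + 6)²*(-6 - 1*6))*(-68 - 35) = (4*19²*(-6 - 6))*(-103) = (4*361*(-12))*(-103) = -17328*(-103) = 1784784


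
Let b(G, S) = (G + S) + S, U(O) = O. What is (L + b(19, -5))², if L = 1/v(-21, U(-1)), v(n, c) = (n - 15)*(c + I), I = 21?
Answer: 41977441/518400 ≈ 80.975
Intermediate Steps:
b(G, S) = G + 2*S
v(n, c) = (-15 + n)*(21 + c) (v(n, c) = (n - 15)*(c + 21) = (-15 + n)*(21 + c))
L = -1/720 (L = 1/(-315 - 15*(-1) + 21*(-21) - 1*(-21)) = 1/(-315 + 15 - 441 + 21) = 1/(-720) = -1/720 ≈ -0.0013889)
(L + b(19, -5))² = (-1/720 + (19 + 2*(-5)))² = (-1/720 + (19 - 10))² = (-1/720 + 9)² = (6479/720)² = 41977441/518400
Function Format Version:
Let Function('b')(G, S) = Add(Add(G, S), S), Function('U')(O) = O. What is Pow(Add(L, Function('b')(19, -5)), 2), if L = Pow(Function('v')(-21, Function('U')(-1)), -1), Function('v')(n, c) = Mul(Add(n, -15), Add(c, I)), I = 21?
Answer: Rational(41977441, 518400) ≈ 80.975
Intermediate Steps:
Function('b')(G, S) = Add(G, Mul(2, S))
Function('v')(n, c) = Mul(Add(-15, n), Add(21, c)) (Function('v')(n, c) = Mul(Add(n, -15), Add(c, 21)) = Mul(Add(-15, n), Add(21, c)))
L = Rational(-1, 720) (L = Pow(Add(-315, Mul(-15, -1), Mul(21, -21), Mul(-1, -21)), -1) = Pow(Add(-315, 15, -441, 21), -1) = Pow(-720, -1) = Rational(-1, 720) ≈ -0.0013889)
Pow(Add(L, Function('b')(19, -5)), 2) = Pow(Add(Rational(-1, 720), Add(19, Mul(2, -5))), 2) = Pow(Add(Rational(-1, 720), Add(19, -10)), 2) = Pow(Add(Rational(-1, 720), 9), 2) = Pow(Rational(6479, 720), 2) = Rational(41977441, 518400)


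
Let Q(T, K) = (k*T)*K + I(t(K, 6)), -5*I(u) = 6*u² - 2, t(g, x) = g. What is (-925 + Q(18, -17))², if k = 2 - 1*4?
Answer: 10870209/25 ≈ 4.3481e+5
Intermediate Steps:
k = -2 (k = 2 - 4 = -2)
I(u) = ⅖ - 6*u²/5 (I(u) = -(6*u² - 2)/5 = -(-2 + 6*u²)/5 = ⅖ - 6*u²/5)
Q(T, K) = ⅖ - 6*K²/5 - 2*K*T (Q(T, K) = (-2*T)*K + (⅖ - 6*K²/5) = -2*K*T + (⅖ - 6*K²/5) = ⅖ - 6*K²/5 - 2*K*T)
(-925 + Q(18, -17))² = (-925 + (⅖ - 6/5*(-17)² - 2*(-17)*18))² = (-925 + (⅖ - 6/5*289 + 612))² = (-925 + (⅖ - 1734/5 + 612))² = (-925 + 1328/5)² = (-3297/5)² = 10870209/25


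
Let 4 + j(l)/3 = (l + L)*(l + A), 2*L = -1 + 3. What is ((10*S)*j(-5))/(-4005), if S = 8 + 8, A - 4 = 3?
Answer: 128/89 ≈ 1.4382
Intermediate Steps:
A = 7 (A = 4 + 3 = 7)
S = 16
L = 1 (L = (-1 + 3)/2 = (½)*2 = 1)
j(l) = -12 + 3*(1 + l)*(7 + l) (j(l) = -12 + 3*((l + 1)*(l + 7)) = -12 + 3*((1 + l)*(7 + l)) = -12 + 3*(1 + l)*(7 + l))
((10*S)*j(-5))/(-4005) = ((10*16)*(9 + 3*(-5)² + 24*(-5)))/(-4005) = (160*(9 + 3*25 - 120))*(-1/4005) = (160*(9 + 75 - 120))*(-1/4005) = (160*(-36))*(-1/4005) = -5760*(-1/4005) = 128/89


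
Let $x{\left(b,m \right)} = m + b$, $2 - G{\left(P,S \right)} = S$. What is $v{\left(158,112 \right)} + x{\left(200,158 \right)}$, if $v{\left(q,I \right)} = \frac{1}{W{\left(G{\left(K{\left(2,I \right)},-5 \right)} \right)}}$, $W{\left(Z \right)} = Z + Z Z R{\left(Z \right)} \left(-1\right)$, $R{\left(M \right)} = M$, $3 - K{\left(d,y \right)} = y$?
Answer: $\frac{120287}{336} \approx 358.0$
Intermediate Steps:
$K{\left(d,y \right)} = 3 - y$
$G{\left(P,S \right)} = 2 - S$
$x{\left(b,m \right)} = b + m$
$W{\left(Z \right)} = Z - Z^{3}$ ($W{\left(Z \right)} = Z + Z Z Z \left(-1\right) = Z + Z Z^{2} \left(-1\right) = Z + Z \left(- Z^{2}\right) = Z - Z^{3}$)
$v{\left(q,I \right)} = - \frac{1}{336}$ ($v{\left(q,I \right)} = \frac{1}{\left(2 - -5\right) - \left(2 - -5\right)^{3}} = \frac{1}{\left(2 + 5\right) - \left(2 + 5\right)^{3}} = \frac{1}{7 - 7^{3}} = \frac{1}{7 - 343} = \frac{1}{-336} = - \frac{1}{336}$)
$v{\left(158,112 \right)} + x{\left(200,158 \right)} = - \frac{1}{336} + \left(200 + 158\right) = - \frac{1}{336} + 358 = \frac{120287}{336}$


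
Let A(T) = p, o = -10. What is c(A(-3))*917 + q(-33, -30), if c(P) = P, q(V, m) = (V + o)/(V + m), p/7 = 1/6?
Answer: 134885/126 ≈ 1070.5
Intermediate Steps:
p = 7/6 (p = 7*(1/6) = 7*(1*(⅙)) = 7*(⅙) = 7/6 ≈ 1.1667)
q(V, m) = (-10 + V)/(V + m) (q(V, m) = (V - 10)/(V + m) = (-10 + V)/(V + m))
A(T) = 7/6
c(A(-3))*917 + q(-33, -30) = (7/6)*917 + (-10 - 33)/(-33 - 30) = 6419/6 - 43/(-63) = 6419/6 - 1/63*(-43) = 6419/6 + 43/63 = 134885/126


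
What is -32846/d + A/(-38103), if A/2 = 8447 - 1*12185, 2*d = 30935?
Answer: -757264072/392905435 ≈ -1.9273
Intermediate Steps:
d = 30935/2 (d = (½)*30935 = 30935/2 ≈ 15468.)
A = -7476 (A = 2*(8447 - 1*12185) = 2*(8447 - 12185) = 2*(-3738) = -7476)
-32846/d + A/(-38103) = -32846/30935/2 - 7476/(-38103) = -32846*2/30935 - 7476*(-1/38103) = -65692/30935 + 2492/12701 = -757264072/392905435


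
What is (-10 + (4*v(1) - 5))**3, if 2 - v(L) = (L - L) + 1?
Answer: -1331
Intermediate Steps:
v(L) = 1 (v(L) = 2 - ((L - L) + 1) = 2 - (0 + 1) = 2 - 1*1 = 2 - 1 = 1)
(-10 + (4*v(1) - 5))**3 = (-10 + (4*1 - 5))**3 = (-10 + (4 - 5))**3 = (-10 - 1)**3 = (-11)**3 = -1331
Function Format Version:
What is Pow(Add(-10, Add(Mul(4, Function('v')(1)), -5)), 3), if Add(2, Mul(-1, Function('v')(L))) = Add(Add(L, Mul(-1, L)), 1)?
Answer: -1331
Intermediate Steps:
Function('v')(L) = 1 (Function('v')(L) = Add(2, Mul(-1, Add(Add(L, Mul(-1, L)), 1))) = Add(2, Mul(-1, Add(0, 1))) = Add(2, Mul(-1, 1)) = Add(2, -1) = 1)
Pow(Add(-10, Add(Mul(4, Function('v')(1)), -5)), 3) = Pow(Add(-10, Add(Mul(4, 1), -5)), 3) = Pow(Add(-10, Add(4, -5)), 3) = Pow(Add(-10, -1), 3) = Pow(-11, 3) = -1331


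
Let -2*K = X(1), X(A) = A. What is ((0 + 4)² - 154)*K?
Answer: 69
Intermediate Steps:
K = -½ (K = -½*1 = -½ ≈ -0.50000)
((0 + 4)² - 154)*K = ((0 + 4)² - 154)*(-½) = (4² - 154)*(-½) = (16 - 154)*(-½) = -138*(-½) = 69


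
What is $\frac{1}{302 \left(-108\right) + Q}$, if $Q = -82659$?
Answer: $- \frac{1}{115275} \approx -8.6749 \cdot 10^{-6}$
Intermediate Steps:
$\frac{1}{302 \left(-108\right) + Q} = \frac{1}{302 \left(-108\right) - 82659} = \frac{1}{-32616 - 82659} = \frac{1}{-115275} = - \frac{1}{115275}$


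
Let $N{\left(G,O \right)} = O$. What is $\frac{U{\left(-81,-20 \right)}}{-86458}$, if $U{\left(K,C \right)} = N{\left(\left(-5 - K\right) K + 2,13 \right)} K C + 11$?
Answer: $- \frac{21071}{86458} \approx -0.24371$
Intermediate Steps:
$U{\left(K,C \right)} = 11 + 13 C K$ ($U{\left(K,C \right)} = 13 K C + 11 = 13 C K + 11 = 11 + 13 C K$)
$\frac{U{\left(-81,-20 \right)}}{-86458} = \frac{11 + 13 \left(-20\right) \left(-81\right)}{-86458} = \left(11 + 21060\right) \left(- \frac{1}{86458}\right) = 21071 \left(- \frac{1}{86458}\right) = - \frac{21071}{86458}$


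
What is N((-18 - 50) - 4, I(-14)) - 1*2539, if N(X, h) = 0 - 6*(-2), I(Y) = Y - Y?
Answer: -2527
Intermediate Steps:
I(Y) = 0
N(X, h) = 12 (N(X, h) = 0 + 12 = 12)
N((-18 - 50) - 4, I(-14)) - 1*2539 = 12 - 1*2539 = 12 - 2539 = -2527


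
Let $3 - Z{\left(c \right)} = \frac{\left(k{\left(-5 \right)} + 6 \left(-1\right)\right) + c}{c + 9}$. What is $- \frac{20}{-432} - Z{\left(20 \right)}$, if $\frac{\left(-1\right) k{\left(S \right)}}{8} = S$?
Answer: $- \frac{3419}{3132} \approx -1.0916$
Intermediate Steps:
$k{\left(S \right)} = - 8 S$
$Z{\left(c \right)} = 3 - \frac{34 + c}{9 + c}$ ($Z{\left(c \right)} = 3 - \frac{\left(\left(-8\right) \left(-5\right) + 6 \left(-1\right)\right) + c}{c + 9} = 3 - \frac{\left(40 - 6\right) + c}{9 + c} = 3 - \frac{34 + c}{9 + c}$)
$- \frac{20}{-432} - Z{\left(20 \right)} = - \frac{20}{-432} - \frac{-7 + 2 \cdot 20}{9 + 20} = \left(-20\right) \left(- \frac{1}{432}\right) - \frac{-7 + 40}{29} = \frac{5}{108} - \frac{1}{29} \cdot 33 = \frac{5}{108} - \frac{33}{29} = - \frac{3419}{3132}$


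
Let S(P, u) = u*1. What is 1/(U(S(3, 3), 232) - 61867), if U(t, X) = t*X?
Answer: -1/61171 ≈ -1.6348e-5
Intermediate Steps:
S(P, u) = u
U(t, X) = X*t
1/(U(S(3, 3), 232) - 61867) = 1/(232*3 - 61867) = 1/(696 - 61867) = 1/(-61171) = -1/61171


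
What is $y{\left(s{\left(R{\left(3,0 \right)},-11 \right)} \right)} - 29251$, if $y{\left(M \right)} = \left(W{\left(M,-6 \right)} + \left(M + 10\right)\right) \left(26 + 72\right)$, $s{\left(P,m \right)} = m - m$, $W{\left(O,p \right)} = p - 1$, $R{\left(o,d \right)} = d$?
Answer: $-28957$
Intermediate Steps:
$W{\left(O,p \right)} = -1 + p$ ($W{\left(O,p \right)} = p - 1 = -1 + p$)
$s{\left(P,m \right)} = 0$
$y{\left(M \right)} = 294 + 98 M$ ($y{\left(M \right)} = \left(\left(-1 - 6\right) + \left(M + 10\right)\right) \left(26 + 72\right) = \left(-7 + \left(10 + M\right)\right) 98 = \left(3 + M\right) 98 = 294 + 98 M$)
$y{\left(s{\left(R{\left(3,0 \right)},-11 \right)} \right)} - 29251 = \left(294 + 98 \cdot 0\right) - 29251 = \left(294 + 0\right) - 29251 = 294 - 29251 = -28957$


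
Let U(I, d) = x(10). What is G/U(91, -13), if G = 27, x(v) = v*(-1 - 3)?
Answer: -27/40 ≈ -0.67500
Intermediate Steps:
x(v) = -4*v (x(v) = v*(-4) = -4*v)
U(I, d) = -40 (U(I, d) = -4*10 = -40)
G/U(91, -13) = 27/(-40) = 27*(-1/40) = -27/40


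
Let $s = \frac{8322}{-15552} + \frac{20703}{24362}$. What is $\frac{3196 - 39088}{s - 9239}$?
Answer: $\frac{1133223571584}{291694415287} \approx 3.885$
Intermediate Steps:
$s = \frac{9936041}{31573152}$ ($s = 8322 \left(- \frac{1}{15552}\right) + 20703 \cdot \frac{1}{24362} = - \frac{1387}{2592} + \frac{20703}{24362} = \frac{9936041}{31573152} \approx 0.3147$)
$\frac{3196 - 39088}{s - 9239} = \frac{3196 - 39088}{\frac{9936041}{31573152} - 9239} = \frac{3196 - 39088}{- \frac{291694415287}{31573152}} = \left(-35892\right) \left(- \frac{31573152}{291694415287}\right) = \frac{1133223571584}{291694415287}$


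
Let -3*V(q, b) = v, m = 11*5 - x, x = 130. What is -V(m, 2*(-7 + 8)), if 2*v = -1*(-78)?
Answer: 13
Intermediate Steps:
m = -75 (m = 11*5 - 1*130 = 55 - 130 = -75)
v = 39 (v = (-1*(-78))/2 = (½)*78 = 39)
V(q, b) = -13 (V(q, b) = -⅓*39 = -13)
-V(m, 2*(-7 + 8)) = -1*(-13) = 13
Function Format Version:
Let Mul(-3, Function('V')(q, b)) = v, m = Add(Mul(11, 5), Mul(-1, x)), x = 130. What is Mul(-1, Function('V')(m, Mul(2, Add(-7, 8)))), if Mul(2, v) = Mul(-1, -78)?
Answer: 13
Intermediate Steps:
m = -75 (m = Add(Mul(11, 5), Mul(-1, 130)) = Add(55, -130) = -75)
v = 39 (v = Mul(Rational(1, 2), Mul(-1, -78)) = Mul(Rational(1, 2), 78) = 39)
Function('V')(q, b) = -13 (Function('V')(q, b) = Mul(Rational(-1, 3), 39) = -13)
Mul(-1, Function('V')(m, Mul(2, Add(-7, 8)))) = Mul(-1, -13) = 13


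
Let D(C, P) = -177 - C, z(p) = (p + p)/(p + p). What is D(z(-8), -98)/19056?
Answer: -89/9528 ≈ -0.0093409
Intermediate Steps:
z(p) = 1 (z(p) = (2*p)/((2*p)) = (2*p)*(1/(2*p)) = 1)
D(z(-8), -98)/19056 = (-177 - 1*1)/19056 = (-177 - 1)*(1/19056) = -178*1/19056 = -89/9528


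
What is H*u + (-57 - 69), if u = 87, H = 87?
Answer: 7443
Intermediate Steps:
H*u + (-57 - 69) = 87*87 + (-57 - 69) = 7569 - 126 = 7443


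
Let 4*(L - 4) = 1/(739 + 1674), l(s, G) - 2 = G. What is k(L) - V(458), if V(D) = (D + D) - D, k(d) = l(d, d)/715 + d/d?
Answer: -3153781347/6901180 ≈ -456.99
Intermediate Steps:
l(s, G) = 2 + G
L = 38609/9652 (L = 4 + 1/(4*(739 + 1674)) = 4 + (1/4)/2413 = 4 + (1/4)*(1/2413) = 4 + 1/9652 = 38609/9652 ≈ 4.0001)
k(d) = 717/715 + d/715 (k(d) = (2 + d)/715 + d/d = (2 + d)*(1/715) + 1 = (2/715 + d/715) + 1 = 717/715 + d/715)
V(D) = D (V(D) = 2*D - D = D)
k(L) - V(458) = (717/715 + (1/715)*(38609/9652)) - 1*458 = (717/715 + 38609/6901180) - 458 = 6959093/6901180 - 458 = -3153781347/6901180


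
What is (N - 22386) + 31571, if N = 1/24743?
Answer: 227264456/24743 ≈ 9185.0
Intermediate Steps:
N = 1/24743 ≈ 4.0415e-5
(N - 22386) + 31571 = (1/24743 - 22386) + 31571 = -553896797/24743 + 31571 = 227264456/24743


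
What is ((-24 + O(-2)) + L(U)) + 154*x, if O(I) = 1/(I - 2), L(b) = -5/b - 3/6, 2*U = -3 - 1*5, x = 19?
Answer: 5805/2 ≈ 2902.5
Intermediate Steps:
U = -4 (U = (-3 - 1*5)/2 = (-3 - 5)/2 = (½)*(-8) = -4)
L(b) = -½ - 5/b (L(b) = -5/b - 3*⅙ = -5/b - ½ = -½ - 5/b)
O(I) = 1/(-2 + I)
((-24 + O(-2)) + L(U)) + 154*x = ((-24 + 1/(-2 - 2)) + (½)*(-10 - 1*(-4))/(-4)) + 154*19 = ((-24 + 1/(-4)) + (½)*(-¼)*(-10 + 4)) + 2926 = ((-24 - ¼) + (½)*(-¼)*(-6)) + 2926 = (-97/4 + ¾) + 2926 = -47/2 + 2926 = 5805/2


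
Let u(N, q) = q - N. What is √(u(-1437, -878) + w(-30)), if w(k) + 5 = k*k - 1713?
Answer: I*√259 ≈ 16.093*I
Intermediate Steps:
w(k) = -1718 + k² (w(k) = -5 + (k*k - 1713) = -5 + (k² - 1713) = -5 + (-1713 + k²) = -1718 + k²)
√(u(-1437, -878) + w(-30)) = √((-878 - 1*(-1437)) + (-1718 + (-30)²)) = √((-878 + 1437) + (-1718 + 900)) = √(559 - 818) = √(-259) = I*√259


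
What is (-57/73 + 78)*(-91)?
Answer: -512967/73 ≈ -7026.9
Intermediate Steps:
(-57/73 + 78)*(-91) = (5637/73)*(-91) = -512967/73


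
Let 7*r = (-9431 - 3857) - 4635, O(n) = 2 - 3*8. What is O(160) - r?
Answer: 17769/7 ≈ 2538.4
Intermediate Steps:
O(n) = -22 (O(n) = 2 - 24 = -22)
r = -17923/7 (r = ((-9431 - 3857) - 4635)/7 = (-13288 - 4635)/7 = (⅐)*(-17923) = -17923/7 ≈ -2560.4)
O(160) - r = -22 - 1*(-17923/7) = -22 + 17923/7 = 17769/7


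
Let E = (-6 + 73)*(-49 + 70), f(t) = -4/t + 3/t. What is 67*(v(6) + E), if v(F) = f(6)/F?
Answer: 3393617/36 ≈ 94267.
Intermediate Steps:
f(t) = -1/t
E = 1407 (E = 67*21 = 1407)
v(F) = -1/(6*F) (v(F) = (-1/6)/F = (-1*⅙)/F = -1/(6*F))
67*(v(6) + E) = 67*(-⅙/6 + 1407) = 67*(-⅙*⅙ + 1407) = 67*(-1/36 + 1407) = 67*(50651/36) = 3393617/36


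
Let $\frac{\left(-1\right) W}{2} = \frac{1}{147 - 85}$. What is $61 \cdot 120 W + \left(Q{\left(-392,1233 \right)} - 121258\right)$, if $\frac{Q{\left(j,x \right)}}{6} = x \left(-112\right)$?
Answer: $- \frac{29452174}{31} \approx -9.5007 \cdot 10^{5}$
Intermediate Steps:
$Q{\left(j,x \right)} = - 672 x$ ($Q{\left(j,x \right)} = 6 x \left(-112\right) = 6 \left(- 112 x\right) = - 672 x$)
$W = - \frac{1}{31}$ ($W = - \frac{2}{147 - 85} = - \frac{2}{62} = \left(-2\right) \frac{1}{62} = - \frac{1}{31} \approx -0.032258$)
$61 \cdot 120 W + \left(Q{\left(-392,1233 \right)} - 121258\right) = 61 \cdot 120 \left(- \frac{1}{31}\right) - 949834 = 7320 \left(- \frac{1}{31}\right) - 949834 = - \frac{7320}{31} - 949834 = - \frac{29452174}{31}$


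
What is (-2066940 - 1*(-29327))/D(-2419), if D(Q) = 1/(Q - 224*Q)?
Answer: -1099163843881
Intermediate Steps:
D(Q) = -1/(223*Q) (D(Q) = 1/(-223*Q) = -1/(223*Q))
(-2066940 - 1*(-29327))/D(-2419) = (-2066940 - 1*(-29327))/((-1/223/(-2419))) = (-2066940 + 29327)/((-1/223*(-1/2419))) = -2037613/1/539437 = -2037613*539437 = -1099163843881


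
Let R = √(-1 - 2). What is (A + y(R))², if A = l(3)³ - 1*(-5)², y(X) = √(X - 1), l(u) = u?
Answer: (2 + √(-1 + I*√3))² ≈ 5.8284 + 6.631*I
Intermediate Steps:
R = I*√3 (R = √(-3) = I*√3 ≈ 1.732*I)
y(X) = √(-1 + X)
A = 2 (A = 3³ - 1*(-5)² = 27 - 1*25 = 27 - 25 = 2)
(A + y(R))² = (2 + √(-1 + I*√3))²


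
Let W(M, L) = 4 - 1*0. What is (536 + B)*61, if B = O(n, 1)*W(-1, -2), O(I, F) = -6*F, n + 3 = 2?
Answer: 31232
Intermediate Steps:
n = -1 (n = -3 + 2 = -1)
W(M, L) = 4 (W(M, L) = 4 + 0 = 4)
B = -24 (B = -6*1*4 = -6*4 = -24)
(536 + B)*61 = (536 - 24)*61 = 512*61 = 31232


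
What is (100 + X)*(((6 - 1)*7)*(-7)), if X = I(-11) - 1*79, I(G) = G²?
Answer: -34790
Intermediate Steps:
X = 42 (X = (-11)² - 1*79 = 121 - 79 = 42)
(100 + X)*(((6 - 1)*7)*(-7)) = (100 + 42)*(((6 - 1)*7)*(-7)) = 142*((5*7)*(-7)) = 142*(35*(-7)) = 142*(-245) = -34790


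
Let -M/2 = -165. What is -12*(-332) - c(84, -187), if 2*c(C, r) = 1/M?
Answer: 2629439/660 ≈ 3984.0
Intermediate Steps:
M = 330 (M = -2*(-165) = 330)
c(C, r) = 1/660 (c(C, r) = (½)/330 = (½)*(1/330) = 1/660)
-12*(-332) - c(84, -187) = -12*(-332) - 1*1/660 = 3984 - 1/660 = 2629439/660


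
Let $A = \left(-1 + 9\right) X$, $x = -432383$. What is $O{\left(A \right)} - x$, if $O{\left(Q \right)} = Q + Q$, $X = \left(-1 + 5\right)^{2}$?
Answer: $432639$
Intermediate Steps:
$X = 16$ ($X = 4^{2} = 16$)
$A = 128$ ($A = \left(-1 + 9\right) 16 = 8 \cdot 16 = 128$)
$O{\left(Q \right)} = 2 Q$
$O{\left(A \right)} - x = 2 \cdot 128 - -432383 = 256 + 432383 = 432639$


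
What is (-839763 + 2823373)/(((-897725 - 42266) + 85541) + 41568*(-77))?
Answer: -991805/2027593 ≈ -0.48915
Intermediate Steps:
(-839763 + 2823373)/(((-897725 - 42266) + 85541) + 41568*(-77)) = 1983610/((-939991 + 85541) - 3200736) = 1983610/(-854450 - 3200736) = 1983610/(-4055186) = 1983610*(-1/4055186) = -991805/2027593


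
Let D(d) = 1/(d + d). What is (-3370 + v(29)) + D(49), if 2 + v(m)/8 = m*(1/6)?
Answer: -984113/294 ≈ -3347.3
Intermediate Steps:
v(m) = -16 + 4*m/3 (v(m) = -16 + 8*(m*(1/6)) = -16 + 8*(m/6) = -16 + 4*m/3)
D(d) = 1/(2*d)
(-3370 + v(29)) + D(49) = (-3370 + (-16 + (4/3)*29)) + (1/2)/49 = (-3370 + (-16 + 116/3)) + (1/2)*(1/49) = (-3370 + 68/3) + 1/98 = -10042/3 + 1/98 = -984113/294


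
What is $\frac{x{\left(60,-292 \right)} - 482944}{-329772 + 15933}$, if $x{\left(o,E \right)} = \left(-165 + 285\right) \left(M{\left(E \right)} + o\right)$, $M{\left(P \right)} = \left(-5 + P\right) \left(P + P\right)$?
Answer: $- \frac{20338016}{313839} \approx -64.804$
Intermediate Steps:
$M{\left(P \right)} = 2 P \left(-5 + P\right)$ ($M{\left(P \right)} = \left(-5 + P\right) 2 P = 2 P \left(-5 + P\right)$)
$x{\left(o,E \right)} = 120 o + 240 E \left(-5 + E\right)$ ($x{\left(o,E \right)} = \left(-165 + 285\right) \left(2 E \left(-5 + E\right) + o\right) = 120 \left(o + 2 E \left(-5 + E\right)\right) = 120 o + 240 E \left(-5 + E\right)$)
$\frac{x{\left(60,-292 \right)} - 482944}{-329772 + 15933} = \frac{\left(120 \cdot 60 + 240 \left(-292\right) \left(-5 - 292\right)\right) - 482944}{-329772 + 15933} = \frac{\left(7200 + 240 \left(-292\right) \left(-297\right)\right) - 482944}{-313839} = \left(\left(7200 + 20813760\right) - 482944\right) \left(- \frac{1}{313839}\right) = \left(20820960 - 482944\right) \left(- \frac{1}{313839}\right) = 20338016 \left(- \frac{1}{313839}\right) = - \frac{20338016}{313839}$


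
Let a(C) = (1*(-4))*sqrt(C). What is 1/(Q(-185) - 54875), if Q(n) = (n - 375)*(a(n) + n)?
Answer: 1949/132095265 - 448*I*sqrt(185)/660476325 ≈ 1.4755e-5 - 9.2259e-6*I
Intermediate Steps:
a(C) = -4*sqrt(C)
Q(n) = (-375 + n)*(n - 4*sqrt(n)) (Q(n) = (n - 375)*(-4*sqrt(n) + n) = (-375 + n)*(n - 4*sqrt(n)))
1/(Q(-185) - 54875) = 1/(((-185)**2 - 375*(-185) - (-740)*I*sqrt(185) + 1500*sqrt(-185)) - 54875) = 1/((34225 + 69375 - (-740)*I*sqrt(185) + 1500*(I*sqrt(185))) - 54875) = 1/((34225 + 69375 + 740*I*sqrt(185) + 1500*I*sqrt(185)) - 54875) = 1/((103600 + 2240*I*sqrt(185)) - 54875) = 1/(48725 + 2240*I*sqrt(185))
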